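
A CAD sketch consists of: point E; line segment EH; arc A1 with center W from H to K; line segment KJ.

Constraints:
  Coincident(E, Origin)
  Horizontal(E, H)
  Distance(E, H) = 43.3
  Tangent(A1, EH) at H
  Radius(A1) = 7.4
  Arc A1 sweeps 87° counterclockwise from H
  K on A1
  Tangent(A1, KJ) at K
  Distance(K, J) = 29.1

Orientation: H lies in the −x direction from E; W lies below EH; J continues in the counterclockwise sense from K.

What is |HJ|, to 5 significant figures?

37.158

E is at the origin; E and H share the same y with |EH| = 43.3 and H on the −x side, so H = (-43.300, 0.0000). A1 meets EH tangentially, so WH is at right angles to EH, so W = H + (0, -7.4) = (-43.300, -7.4000). On A1, H sits at bearing 90° from W; an 87° counterclockwise sweep puts K at bearing 177°, so K = W + 7.4·(cos 177°, sin 177°) = (-50.690, -7.0127). A1 meets KJ tangentially, so WK is at right angles to KJ, so KJ runs along (−sin 177°, cos 177°); with |KJ| = 29.1, J = (-52.213, -36.073). Then |HJ| = |J − H| = 37.158.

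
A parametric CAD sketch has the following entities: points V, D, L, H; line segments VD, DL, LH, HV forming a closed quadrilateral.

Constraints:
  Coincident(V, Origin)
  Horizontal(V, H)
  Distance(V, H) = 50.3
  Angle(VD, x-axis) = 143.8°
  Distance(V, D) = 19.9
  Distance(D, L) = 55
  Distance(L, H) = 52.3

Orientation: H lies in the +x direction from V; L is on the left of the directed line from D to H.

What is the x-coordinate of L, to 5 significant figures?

26.512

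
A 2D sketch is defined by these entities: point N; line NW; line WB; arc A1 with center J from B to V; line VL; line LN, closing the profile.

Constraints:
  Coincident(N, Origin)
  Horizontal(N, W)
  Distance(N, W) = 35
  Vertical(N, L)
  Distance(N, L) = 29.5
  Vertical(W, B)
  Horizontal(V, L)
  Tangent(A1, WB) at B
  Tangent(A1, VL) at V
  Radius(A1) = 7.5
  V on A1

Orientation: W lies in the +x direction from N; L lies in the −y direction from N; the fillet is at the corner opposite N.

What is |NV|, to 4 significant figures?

40.33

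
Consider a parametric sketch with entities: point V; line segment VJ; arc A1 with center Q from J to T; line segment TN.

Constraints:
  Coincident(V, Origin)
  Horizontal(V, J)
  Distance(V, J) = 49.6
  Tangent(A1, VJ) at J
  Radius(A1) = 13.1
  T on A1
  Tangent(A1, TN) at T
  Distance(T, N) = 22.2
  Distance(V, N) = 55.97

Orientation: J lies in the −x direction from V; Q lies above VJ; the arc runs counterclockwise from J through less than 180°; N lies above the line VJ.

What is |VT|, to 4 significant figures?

40.07

Checks: ∠(QJ, JV) = 90.00° ✓; |QT| = 13.10 ✓; ∠(QT, TN) = 90.00° ✓; |TN| = 22.20 ✓; |VN| = 55.97 ✓.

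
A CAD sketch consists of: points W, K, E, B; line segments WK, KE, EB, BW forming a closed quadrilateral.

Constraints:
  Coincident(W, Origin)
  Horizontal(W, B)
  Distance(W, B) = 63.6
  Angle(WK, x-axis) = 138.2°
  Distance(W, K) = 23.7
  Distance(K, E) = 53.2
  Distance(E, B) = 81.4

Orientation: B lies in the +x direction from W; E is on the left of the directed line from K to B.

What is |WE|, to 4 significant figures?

62.05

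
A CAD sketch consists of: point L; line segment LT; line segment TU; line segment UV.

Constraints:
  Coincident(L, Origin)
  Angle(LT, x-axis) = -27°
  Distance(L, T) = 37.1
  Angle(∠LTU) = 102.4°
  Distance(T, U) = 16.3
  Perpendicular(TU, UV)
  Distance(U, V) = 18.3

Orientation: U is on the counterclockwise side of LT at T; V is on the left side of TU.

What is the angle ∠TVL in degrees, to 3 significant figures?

84.8°

L is at the origin; LT runs at -27.0° with length 37.1, so T = 37.1·(cos -27.0°, sin -27.0°) = (33.1, -16.8). ∠LTU = 102.4°, so TU runs at -27.0° + (180° − 102.4°) = 50.6° from the x-axis; with |TU| = 16.3, U = T + 16.3·(cos 50.6°, sin 50.6°) = (43.4, -4.25). TU is perpendicular to UV; with |UV| = 18.3 on the left of TU, V = U + 18.3·(-0.773, 0.635) = (29.3, 7.37). Then cos ∠TVL = VT·VL / (|VT||VL|), giving 84.8°.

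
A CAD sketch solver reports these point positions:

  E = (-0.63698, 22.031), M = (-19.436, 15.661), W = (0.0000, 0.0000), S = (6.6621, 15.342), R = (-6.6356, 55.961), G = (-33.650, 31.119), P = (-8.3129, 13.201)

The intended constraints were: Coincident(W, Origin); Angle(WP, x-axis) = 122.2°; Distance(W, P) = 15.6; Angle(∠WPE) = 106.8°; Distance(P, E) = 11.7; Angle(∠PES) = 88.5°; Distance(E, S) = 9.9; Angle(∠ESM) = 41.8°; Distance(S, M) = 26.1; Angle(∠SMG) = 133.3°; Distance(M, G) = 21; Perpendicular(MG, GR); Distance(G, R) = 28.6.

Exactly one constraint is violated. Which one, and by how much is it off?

Distance(G, R) = 28.6 — off by 8.10.

W = (0.00, 0.00) ✓; WP at 122.2° ✓; |WP| = 15.60 ✓; ∠WPE = 106.8° ✓; |PE| = 11.70 ✓; ∠PES = 88.50° ✓; |ES| = 9.900 ✓; ∠ESM = 41.80° ✓; |SM| = 26.10 ✓; ∠SMG = 133.3° ✓; |MG| = 21.00 ✓; ∠(MG, GR) = 90.00° ✓; |GR| = 36.70 ✗.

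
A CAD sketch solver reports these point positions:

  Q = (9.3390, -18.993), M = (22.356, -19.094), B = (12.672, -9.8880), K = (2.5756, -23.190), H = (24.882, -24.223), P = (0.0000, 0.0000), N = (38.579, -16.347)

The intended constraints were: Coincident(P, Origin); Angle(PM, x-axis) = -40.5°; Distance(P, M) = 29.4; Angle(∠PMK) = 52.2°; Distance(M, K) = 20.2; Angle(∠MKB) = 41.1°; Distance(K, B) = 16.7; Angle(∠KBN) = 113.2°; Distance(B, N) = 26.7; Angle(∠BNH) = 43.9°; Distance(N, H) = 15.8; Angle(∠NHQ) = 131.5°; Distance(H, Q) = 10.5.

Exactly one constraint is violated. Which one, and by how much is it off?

Distance(H, Q) = 10.5 — off by 5.90.

P = (0.00, 0.00) ✓; PM at -40.50° ✓; |PM| = 29.40 ✓; ∠PMK = 52.20° ✓; |MK| = 20.20 ✓; ∠MKB = 41.10° ✓; |KB| = 16.70 ✓; ∠KBN = 113.2° ✓; |BN| = 26.70 ✓; ∠BNH = 43.90° ✓; |NH| = 15.80 ✓; ∠NHQ = 131.5° ✓; |HQ| = 16.40 ✗.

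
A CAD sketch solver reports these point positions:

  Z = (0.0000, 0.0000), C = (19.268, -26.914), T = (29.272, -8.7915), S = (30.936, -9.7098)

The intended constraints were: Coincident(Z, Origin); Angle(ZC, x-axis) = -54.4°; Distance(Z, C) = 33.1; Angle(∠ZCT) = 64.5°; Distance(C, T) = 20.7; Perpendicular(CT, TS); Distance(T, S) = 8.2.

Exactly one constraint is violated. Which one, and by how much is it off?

Distance(T, S) = 8.2 — off by 6.30.

Z = (0.00, 0.00) ✓; ZC at -54.40° ✓; |ZC| = 33.10 ✓; ∠ZCT = 64.50° ✓; |CT| = 20.70 ✓; ∠(CT, TS) = 89.99° ✓; |TS| = 1.901 ✗.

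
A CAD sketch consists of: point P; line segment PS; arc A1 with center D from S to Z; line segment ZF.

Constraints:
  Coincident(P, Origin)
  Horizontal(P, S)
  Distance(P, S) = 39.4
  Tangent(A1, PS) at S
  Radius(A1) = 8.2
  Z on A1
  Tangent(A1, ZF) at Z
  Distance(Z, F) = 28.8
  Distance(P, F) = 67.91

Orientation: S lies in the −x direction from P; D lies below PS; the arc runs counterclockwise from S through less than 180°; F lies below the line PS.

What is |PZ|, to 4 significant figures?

46.45

Checks: |DZ| = 8.200 ✓; ∠(DZ, ZF) = 90.00° ✓; |ZF| = 28.80 ✓; |PF| = 67.91 ✓.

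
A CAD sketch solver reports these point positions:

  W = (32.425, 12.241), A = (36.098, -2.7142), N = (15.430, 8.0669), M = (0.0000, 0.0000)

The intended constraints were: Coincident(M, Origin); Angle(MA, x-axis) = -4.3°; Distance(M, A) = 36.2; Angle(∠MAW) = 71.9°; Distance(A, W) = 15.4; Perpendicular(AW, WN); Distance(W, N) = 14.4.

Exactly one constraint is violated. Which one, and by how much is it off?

Distance(W, N) = 14.4 — off by 3.10.

M = (0.00, 0.00) ✓; MA at -4.300° ✓; |MA| = 36.20 ✓; ∠MAW = 71.90° ✓; |AW| = 15.40 ✓; ∠(AW, WN) = 90.00° ✓; |WN| = 17.50 ✗.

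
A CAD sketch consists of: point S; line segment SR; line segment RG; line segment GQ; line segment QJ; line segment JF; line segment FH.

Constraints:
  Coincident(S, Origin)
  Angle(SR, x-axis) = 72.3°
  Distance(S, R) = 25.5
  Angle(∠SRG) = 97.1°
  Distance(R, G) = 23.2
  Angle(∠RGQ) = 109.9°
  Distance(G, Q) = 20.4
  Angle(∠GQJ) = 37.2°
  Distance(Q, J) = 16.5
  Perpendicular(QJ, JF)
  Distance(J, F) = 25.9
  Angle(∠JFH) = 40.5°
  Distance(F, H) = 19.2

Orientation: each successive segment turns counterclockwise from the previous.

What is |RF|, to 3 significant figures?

32.5

∠GQJ = 37.2° gives QJ at 8.10° from the x-axis; with |QJ| = 16.5, J = (-11.3, 21.8). QJ is perpendicular to JF, so JF runs at 98.1°; with |JF| = 25.9, F = (-15.0, 47.5). Then |RF| = |F − R| = 32.5.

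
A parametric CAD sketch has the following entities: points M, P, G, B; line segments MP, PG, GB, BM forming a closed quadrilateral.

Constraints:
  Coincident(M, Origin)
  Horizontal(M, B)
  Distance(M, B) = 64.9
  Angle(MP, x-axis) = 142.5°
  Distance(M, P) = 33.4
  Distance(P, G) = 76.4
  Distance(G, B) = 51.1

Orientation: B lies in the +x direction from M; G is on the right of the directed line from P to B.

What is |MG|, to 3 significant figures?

43.6

M is at the origin; MB is horizontal with |MB| = 64.9 and B in +x, so B = (64.9, 0). MP runs at 142.5° with |MP| = 33.4, so P = (-26.5, 20.3). G is determined by |PG| = 76.4 and |GB| = 51.1 together: it lies at the intersection of circle(P, 76.4) and circle(B, 51.1). With |PB| = 93.6, the foot of the radical line on PB is 64.0 from P and the perpendicular offset is √(76.4² − 64.0²) = 41.7. Taking the right-of-PB solution: G = (27.0, -34.2).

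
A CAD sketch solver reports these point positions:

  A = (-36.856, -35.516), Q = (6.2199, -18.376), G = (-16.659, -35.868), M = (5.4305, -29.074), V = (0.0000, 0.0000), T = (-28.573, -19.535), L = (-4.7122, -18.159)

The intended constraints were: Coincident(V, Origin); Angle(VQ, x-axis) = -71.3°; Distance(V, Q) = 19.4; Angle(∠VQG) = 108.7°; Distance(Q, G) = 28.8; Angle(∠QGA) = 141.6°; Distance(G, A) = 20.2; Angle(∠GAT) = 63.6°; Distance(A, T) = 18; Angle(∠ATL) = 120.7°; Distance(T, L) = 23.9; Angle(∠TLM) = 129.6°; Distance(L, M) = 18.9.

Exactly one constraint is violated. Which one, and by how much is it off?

Distance(L, M) = 18.9 — off by 4.00.

V = (0.00, 0.00) ✓; VQ at -71.30° ✓; |VQ| = 19.40 ✓; ∠VQG = 108.7° ✓; |QG| = 28.80 ✓; ∠QGA = 141.6° ✓; |GA| = 20.20 ✓; ∠GAT = 63.60° ✓; |AT| = 18.00 ✓; ∠ATL = 120.7° ✓; |TL| = 23.90 ✓; ∠TLM = 129.6° ✓; |LM| = 14.90 ✗.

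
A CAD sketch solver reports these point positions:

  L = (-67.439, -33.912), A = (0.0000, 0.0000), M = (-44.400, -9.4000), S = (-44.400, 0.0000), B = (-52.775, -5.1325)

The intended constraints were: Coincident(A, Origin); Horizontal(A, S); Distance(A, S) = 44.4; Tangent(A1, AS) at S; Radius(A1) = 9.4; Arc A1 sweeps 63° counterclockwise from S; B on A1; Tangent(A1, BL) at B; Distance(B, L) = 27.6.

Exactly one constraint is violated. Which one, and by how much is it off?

Distance(B, L) = 27.6 — off by 4.70.

A = (0.00, 0.00) ✓; A.y = 0.00, S.y = 0.00 ✓; |AS| = 44.40 ✓; ∠(MS, SA) = 90.00° ✓; |MS| = 9.400 ✓; bearing(M→B) − bearing(M→S) = 63.00° ✓; |MB| = 9.400 ✓; ∠(MB, BL) = 90.00° ✓; |BL| = 32.30 ✗.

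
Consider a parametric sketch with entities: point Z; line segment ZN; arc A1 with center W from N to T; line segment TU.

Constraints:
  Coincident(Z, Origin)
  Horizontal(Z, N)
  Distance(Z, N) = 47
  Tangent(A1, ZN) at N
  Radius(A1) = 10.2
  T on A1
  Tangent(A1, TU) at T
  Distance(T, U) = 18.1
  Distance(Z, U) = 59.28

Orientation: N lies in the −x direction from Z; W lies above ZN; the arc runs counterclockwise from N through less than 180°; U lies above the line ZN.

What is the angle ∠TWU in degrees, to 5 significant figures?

60.597°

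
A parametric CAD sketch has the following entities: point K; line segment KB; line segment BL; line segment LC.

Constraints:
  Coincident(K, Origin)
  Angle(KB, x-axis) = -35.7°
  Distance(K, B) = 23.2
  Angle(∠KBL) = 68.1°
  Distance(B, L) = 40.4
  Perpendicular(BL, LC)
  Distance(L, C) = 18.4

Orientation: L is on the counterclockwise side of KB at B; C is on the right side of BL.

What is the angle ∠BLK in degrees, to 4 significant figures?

34.14°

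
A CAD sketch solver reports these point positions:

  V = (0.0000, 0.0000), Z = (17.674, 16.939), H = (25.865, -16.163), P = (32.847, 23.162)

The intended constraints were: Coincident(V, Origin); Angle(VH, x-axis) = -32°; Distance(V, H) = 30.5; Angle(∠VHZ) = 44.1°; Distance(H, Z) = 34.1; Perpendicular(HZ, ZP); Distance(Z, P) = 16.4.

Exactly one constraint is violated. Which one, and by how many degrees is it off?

Perpendicular(HZ, ZP) — off by 8.40°.

V = (0.00, 0.00) ✓; VH at -32.00° ✓; |VH| = 30.50 ✓; ∠VHZ = 44.10° ✓; |HZ| = 34.10 ✓; ∠(HZ, ZP) = 81.60° ✗; |ZP| = 16.40 ✓.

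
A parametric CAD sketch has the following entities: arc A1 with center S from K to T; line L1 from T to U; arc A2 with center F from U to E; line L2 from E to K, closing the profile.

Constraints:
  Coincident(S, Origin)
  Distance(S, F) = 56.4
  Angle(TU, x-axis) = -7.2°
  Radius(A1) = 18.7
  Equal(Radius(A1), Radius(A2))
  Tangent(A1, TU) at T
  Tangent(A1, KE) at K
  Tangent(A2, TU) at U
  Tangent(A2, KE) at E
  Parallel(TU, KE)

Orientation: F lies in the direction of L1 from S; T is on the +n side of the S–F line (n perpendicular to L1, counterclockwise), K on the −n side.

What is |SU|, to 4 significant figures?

59.42

The slot axis is L1's direction at -7.2°, so u = (cos -7.2°, sin -7.2°) = (0.9921, -0.1253) and n = (−sin -7.2°, cos -7.2°) = (0.1253, 0.9921). S is at the origin and F lies 56.4 along u from S, so F = 56.4·u = (55.96, -7.069). Tangency of A1 to both parallel lines with radius 18.7 puts T and K at S ± 18.7·n: T = (2.344, 18.55), K = (-2.344, -18.55). Equal radii place U and E the same way about F: U = F + 18.7·n = (58.30, 11.48), E = F − 18.7·n = (53.61, -25.62). Then |SU| = |U − S| = 59.42.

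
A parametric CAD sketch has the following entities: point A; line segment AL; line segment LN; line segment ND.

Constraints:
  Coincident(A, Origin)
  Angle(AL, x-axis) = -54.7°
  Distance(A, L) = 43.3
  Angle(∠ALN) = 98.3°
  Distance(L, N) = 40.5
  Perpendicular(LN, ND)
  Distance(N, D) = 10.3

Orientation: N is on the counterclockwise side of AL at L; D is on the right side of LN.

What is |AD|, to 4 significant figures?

70.78

A is at the origin; AL runs at -54.7° with length 43.3, so L = 43.3·(cos -54.7°, sin -54.7°) = (25.02, -35.34). ∠ALN = 98.3°, so LN runs at -54.7° + (180° − 98.3°) = 27.00° from the x-axis; with |LN| = 40.5, N = L + 40.5·(cos 27.00°, sin 27.00°) = (61.11, -16.95). The perpendicularity gives ND at right angles to LN; with |ND| = 10.3 on the right of LN, D = N + 10.3·(0.4540, -0.8910) = (65.78, -26.13). Then |AD| = |D − A| = 70.78.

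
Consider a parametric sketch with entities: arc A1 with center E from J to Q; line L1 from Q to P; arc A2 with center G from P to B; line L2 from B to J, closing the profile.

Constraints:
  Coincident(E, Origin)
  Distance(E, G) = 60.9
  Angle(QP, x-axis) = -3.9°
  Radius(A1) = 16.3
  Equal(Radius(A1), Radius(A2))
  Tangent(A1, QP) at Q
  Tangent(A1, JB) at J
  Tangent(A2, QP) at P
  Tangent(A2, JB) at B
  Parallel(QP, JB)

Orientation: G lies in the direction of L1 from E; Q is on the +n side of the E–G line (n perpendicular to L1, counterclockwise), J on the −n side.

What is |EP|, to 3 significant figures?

63.0

Tangency of A1 to both parallel lines with radius 16.3 puts Q and J at E ± 16.3·n: Q = (1.11, 16.3), J = (-1.11, -16.3). Equal radii place P and B the same way about G: P = G + 16.3·n = (61.9, 12.1), B = G − 16.3·n = (59.7, -20.4). Then |EP| = |P − E| = 63.0.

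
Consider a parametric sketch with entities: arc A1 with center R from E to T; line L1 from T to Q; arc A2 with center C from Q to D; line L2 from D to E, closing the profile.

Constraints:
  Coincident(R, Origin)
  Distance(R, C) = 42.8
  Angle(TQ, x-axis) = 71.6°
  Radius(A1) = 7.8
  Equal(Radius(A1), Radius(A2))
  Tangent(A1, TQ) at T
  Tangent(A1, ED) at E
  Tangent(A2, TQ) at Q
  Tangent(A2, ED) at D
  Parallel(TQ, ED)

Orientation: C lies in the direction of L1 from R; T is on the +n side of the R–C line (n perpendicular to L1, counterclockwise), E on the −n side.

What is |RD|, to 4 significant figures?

43.50

The slot axis is L1's direction at 71.6°, so u = (cos 71.6°, sin 71.6°) = (0.3156, 0.9489) and n = (−sin 71.6°, cos 71.6°) = (-0.9489, 0.3156). R is at the origin and C lies 42.8 along u from R, so C = 42.8·u = (13.51, 40.61). Tangency of A1 to both parallel lines with radius 7.8 puts T and E at R ± 7.8·n: T = (-7.401, 2.462), E = (7.401, -2.462). Equal radii place Q and D the same way about C: Q = C + 7.8·n = (6.109, 43.07), D = C − 7.8·n = (20.91, 38.15). Then |RD| = |D − R| = 43.50.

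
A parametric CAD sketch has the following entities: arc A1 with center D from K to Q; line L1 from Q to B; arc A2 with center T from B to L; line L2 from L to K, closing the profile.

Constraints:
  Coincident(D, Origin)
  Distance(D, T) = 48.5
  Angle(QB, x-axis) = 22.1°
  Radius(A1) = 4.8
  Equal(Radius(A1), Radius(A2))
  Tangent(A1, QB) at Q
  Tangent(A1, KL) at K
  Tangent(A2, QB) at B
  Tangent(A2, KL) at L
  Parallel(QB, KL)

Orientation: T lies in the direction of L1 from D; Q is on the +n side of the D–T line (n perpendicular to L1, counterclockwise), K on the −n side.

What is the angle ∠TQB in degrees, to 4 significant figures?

5.652°

The slot axis is L1's direction at 22.1°, so u = (cos 22.1°, sin 22.1°) = (0.9265, 0.3762) and n = (−sin 22.1°, cos 22.1°) = (-0.3762, 0.9265). D is at the origin and T lies 48.5 along u from D, so T = 48.5·u = (44.94, 18.25). Tangency of A1 to both parallel lines with radius 4.8 puts Q and K at D ± 4.8·n: Q = (-1.806, 4.447), K = (1.806, -4.447). Equal radii place B and L the same way about T: B = T + 4.8·n = (43.13, 22.69), L = T − 4.8·n = (46.74, 13.80). Then cos ∠TQB = QT·QB / (|QT||QB|), giving 5.652°.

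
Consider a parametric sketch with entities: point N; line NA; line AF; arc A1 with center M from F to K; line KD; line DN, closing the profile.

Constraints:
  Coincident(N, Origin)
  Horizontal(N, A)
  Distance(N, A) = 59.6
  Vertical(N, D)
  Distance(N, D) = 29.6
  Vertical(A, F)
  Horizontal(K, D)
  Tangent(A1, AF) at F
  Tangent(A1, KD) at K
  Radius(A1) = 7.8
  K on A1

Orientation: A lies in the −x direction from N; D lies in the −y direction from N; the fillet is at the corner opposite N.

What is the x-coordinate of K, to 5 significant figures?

-51.800

The virtual corner opposite N is at (-59.600, -29.600). A1 meets AF tangentially, so MF is at right angles to AF and since A1 is tangent to KD there, MK ⟂ KD, with radius 7.8, so the center M sits 7.8 in from both sides at M = (-51.800, -21.800). That places the tangent points at F = (-59.600, -21.800) on AF and K = (-51.800, -29.600) on KD. So K.x = -51.800.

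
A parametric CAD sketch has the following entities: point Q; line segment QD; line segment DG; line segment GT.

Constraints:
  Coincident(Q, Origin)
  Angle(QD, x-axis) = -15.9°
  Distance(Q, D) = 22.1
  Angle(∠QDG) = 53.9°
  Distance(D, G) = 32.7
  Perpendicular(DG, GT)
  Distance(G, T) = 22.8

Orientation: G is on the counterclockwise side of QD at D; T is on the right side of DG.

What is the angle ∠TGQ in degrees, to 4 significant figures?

132.2°

∠QDG = 53.9°, so DG runs at -15.9° + (180° − 53.9°) = 110.2° from the x-axis; with |DG| = 32.7, G = D + 32.7·(cos 110.2°, sin 110.2°) = (9.963, 24.63). DG is perpendicular to GT; with |GT| = 22.8 on the right of DG, T = G + 22.8·(0.9385, 0.3453) = (31.36, 32.51). Then cos ∠TGQ = GT·GQ / (|GT||GQ|), giving 132.2°.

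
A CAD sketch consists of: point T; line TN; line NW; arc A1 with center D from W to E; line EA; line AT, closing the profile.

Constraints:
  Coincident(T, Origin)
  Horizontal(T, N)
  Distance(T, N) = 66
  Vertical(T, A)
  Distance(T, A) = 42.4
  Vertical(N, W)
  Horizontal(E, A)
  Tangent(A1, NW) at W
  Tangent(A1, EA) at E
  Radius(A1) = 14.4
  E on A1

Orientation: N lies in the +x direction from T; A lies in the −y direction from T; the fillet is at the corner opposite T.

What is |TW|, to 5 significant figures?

71.694

T is at the origin; TN is horizontal with |TN| = 66.0 and N on the +x side, so N = (66.000, 0.0000). TA is vertical with |TA| = 42.4 and A on the −y side, so A = (0.0000, -42.400). The virtual corner opposite T is at (66.000, -42.400). Tangency of A1 to NW means the radius DW is perpendicular to NW and the tangent condition forces DE to be normal to EA, with radius 14.4, so the center D sits 14.4 in from both sides at D = (51.600, -28.000). That places the tangent points at W = (66.000, -28.000) on NW and E = (51.600, -42.400) on EA. Then |TW| = |W − T| = 71.694.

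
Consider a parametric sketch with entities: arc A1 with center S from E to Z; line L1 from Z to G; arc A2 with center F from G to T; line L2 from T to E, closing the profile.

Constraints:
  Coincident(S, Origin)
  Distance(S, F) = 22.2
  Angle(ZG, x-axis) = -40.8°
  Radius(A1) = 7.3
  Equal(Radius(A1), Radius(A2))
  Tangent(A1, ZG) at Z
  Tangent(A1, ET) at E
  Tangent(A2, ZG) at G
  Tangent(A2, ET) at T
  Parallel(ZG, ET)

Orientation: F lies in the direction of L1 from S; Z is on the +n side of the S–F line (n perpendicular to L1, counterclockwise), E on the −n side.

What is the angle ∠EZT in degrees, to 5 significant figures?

56.669°

Tangency of A1 to both parallel lines with radius 7.3 puts Z and E at S ± 7.3·n: Z = (4.7700, 5.5261), E = (-4.7700, -5.5261). Equal radii place G and T the same way about F: G = F + 7.3·n = (21.575, -8.9799), T = F − 7.3·n = (12.035, -20.032). Then cos ∠EZT = ZE·ZT / (|ZE||ZT|), giving 56.669°.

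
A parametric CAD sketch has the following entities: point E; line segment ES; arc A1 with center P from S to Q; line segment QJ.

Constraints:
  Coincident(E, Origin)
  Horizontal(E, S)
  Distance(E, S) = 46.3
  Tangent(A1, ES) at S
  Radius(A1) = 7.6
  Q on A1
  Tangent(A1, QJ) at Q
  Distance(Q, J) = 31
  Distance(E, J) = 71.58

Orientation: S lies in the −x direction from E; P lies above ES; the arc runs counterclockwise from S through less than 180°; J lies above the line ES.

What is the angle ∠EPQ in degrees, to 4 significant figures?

53.23°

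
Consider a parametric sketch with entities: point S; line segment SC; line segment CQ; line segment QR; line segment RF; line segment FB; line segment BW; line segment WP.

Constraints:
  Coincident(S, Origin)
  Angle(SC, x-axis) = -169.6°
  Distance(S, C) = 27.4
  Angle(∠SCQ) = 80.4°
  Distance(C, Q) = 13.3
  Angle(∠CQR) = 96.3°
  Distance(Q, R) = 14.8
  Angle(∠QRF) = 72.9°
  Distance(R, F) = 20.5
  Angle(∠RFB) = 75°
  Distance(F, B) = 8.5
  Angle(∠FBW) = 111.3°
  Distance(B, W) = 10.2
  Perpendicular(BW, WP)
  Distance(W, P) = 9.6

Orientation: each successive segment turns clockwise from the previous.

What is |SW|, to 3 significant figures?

23.4

S is at the origin; SC runs at -169.6° with length 27.4, so C = (-26.9, -4.95). ∠SCQ = 80.4° gives CQ at 90.8° from the x-axis; with |CQ| = 13.3, Q = (-27.1, 8.35). ∠CQR = 96.3° gives QR at 7.10° from the x-axis; with |QR| = 14.8, R = (-12.4, 10.2). ∠QRF = 72.9° gives RF at -100° from the x-axis; with |RF| = 20.5, F = (-16.0, -10.0). ∠RFB = 75.0° gives FB at 155° from the x-axis; with |FB| = 8.5, B = (-23.7, -6.41). ∠FBW = 111.3° gives BW at 86.3° from the x-axis; with |BW| = 10.2, W = (-23.1, 3.76). Then |SW| = |W − S| = 23.4.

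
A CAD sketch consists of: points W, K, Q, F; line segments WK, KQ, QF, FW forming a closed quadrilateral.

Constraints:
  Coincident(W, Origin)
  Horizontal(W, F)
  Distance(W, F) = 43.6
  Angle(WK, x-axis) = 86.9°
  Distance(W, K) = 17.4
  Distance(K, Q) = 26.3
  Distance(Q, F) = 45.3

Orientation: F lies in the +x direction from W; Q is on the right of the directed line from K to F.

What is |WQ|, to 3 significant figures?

8.90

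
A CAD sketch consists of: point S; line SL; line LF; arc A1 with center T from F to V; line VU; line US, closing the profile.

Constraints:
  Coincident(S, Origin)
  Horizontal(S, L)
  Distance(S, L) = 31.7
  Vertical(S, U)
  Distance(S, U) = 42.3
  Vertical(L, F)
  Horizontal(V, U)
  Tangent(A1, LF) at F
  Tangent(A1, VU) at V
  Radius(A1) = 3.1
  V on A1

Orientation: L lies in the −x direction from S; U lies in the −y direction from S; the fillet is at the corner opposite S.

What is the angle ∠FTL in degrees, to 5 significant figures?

85.478°

The virtual corner opposite S is at (-31.700, -42.300). Since A1 is tangent to LF there, TF ⟂ LF and the tangent condition forces TV to be normal to VU, with radius 3.1, so the center T sits 3.1 in from both sides at T = (-28.600, -39.200). That places the tangent points at F = (-31.700, -39.200) on LF and V = (-28.600, -42.300) on VU. Then cos ∠FTL = TF·TL / (|TF||TL|), giving 85.478°.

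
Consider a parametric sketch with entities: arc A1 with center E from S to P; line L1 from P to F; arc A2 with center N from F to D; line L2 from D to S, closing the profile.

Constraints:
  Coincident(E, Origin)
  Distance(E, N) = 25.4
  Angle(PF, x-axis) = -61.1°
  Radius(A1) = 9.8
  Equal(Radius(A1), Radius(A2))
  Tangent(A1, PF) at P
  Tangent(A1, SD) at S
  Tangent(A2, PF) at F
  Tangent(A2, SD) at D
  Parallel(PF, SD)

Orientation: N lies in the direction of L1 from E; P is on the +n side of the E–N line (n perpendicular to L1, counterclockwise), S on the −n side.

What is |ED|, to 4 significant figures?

27.22

The slot axis is L1's direction at -61.1°, so u = (cos -61.1°, sin -61.1°) = (0.4833, -0.8755) and n = (−sin -61.1°, cos -61.1°) = (0.8755, 0.4833). E is at the origin and N lies 25.4 along u from E, so N = 25.4·u = (12.28, -22.24). Tangency of A1 to both parallel lines with radius 9.8 puts P and S at E ± 9.8·n: P = (8.580, 4.736), S = (-8.580, -4.736). Equal radii place F and D the same way about N: F = N + 9.8·n = (20.85, -17.50), D = N − 9.8·n = (3.696, -26.97). Then |ED| = |D − E| = 27.22.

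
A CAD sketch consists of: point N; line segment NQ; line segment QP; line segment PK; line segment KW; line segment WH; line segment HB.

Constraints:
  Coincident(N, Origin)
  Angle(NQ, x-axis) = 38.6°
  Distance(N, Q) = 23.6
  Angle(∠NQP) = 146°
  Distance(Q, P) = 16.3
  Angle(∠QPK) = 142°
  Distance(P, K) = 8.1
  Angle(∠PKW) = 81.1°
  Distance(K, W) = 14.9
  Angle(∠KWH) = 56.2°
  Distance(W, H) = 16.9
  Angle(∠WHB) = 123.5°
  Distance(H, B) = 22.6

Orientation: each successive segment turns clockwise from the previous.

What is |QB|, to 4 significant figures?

30.70

N is at the origin; NQ runs at 38.6° with length 23.6, so Q = (18.44, 14.72). ∠NQP = 146.0° gives QP at 4.600° from the x-axis; with |QP| = 16.3, P = (34.69, 16.03). ∠QPK = 142.0° gives PK at -33.40° from the x-axis; with |PK| = 8.1, K = (41.45, 11.57). ∠PKW = 81.1° gives KW at -132.3° from the x-axis; with |KW| = 14.9, W = (31.43, 0.5514). ∠KWH = 56.2° gives WH at 103.9° from the x-axis; with |WH| = 16.9, H = (27.37, 16.96). ∠WHB = 123.5° gives HB at 47.40° from the x-axis; with |HB| = 22.6, B = (42.66, 33.59). Then |QB| = |B − Q| = 30.70.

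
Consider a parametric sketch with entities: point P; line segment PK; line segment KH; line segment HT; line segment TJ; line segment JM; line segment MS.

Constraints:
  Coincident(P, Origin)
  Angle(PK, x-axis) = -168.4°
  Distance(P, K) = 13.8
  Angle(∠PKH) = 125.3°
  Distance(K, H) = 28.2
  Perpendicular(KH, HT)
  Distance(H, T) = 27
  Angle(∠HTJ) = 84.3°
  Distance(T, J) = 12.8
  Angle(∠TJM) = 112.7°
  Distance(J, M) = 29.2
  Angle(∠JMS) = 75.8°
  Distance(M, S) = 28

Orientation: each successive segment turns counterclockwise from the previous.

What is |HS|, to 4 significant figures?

7.582

P is at the origin; PK runs at -168.4° with length 13.8, so K = (-13.52, -2.775). ∠PKH = 125.3° gives KH at -113.7° from the x-axis; with |KH| = 28.2, H = (-24.85, -28.60). KH is perpendicular to HT, so HT runs at -23.70°; with |HT| = 27.0, T = (-0.1302, -39.45). ∠HTJ = 84.3° gives TJ at 72.00° from the x-axis; with |TJ| = 12.8, J = (3.825, -27.28). ∠TJM = 112.7° gives JM at 139.3° from the x-axis; with |JM| = 29.2, M = (-18.31, -8.234). ∠JMS = 75.8° gives MS at -116.5° from the x-axis; with |MS| = 28.0, S = (-30.81, -33.29). Then |HS| = |S − H| = 7.582.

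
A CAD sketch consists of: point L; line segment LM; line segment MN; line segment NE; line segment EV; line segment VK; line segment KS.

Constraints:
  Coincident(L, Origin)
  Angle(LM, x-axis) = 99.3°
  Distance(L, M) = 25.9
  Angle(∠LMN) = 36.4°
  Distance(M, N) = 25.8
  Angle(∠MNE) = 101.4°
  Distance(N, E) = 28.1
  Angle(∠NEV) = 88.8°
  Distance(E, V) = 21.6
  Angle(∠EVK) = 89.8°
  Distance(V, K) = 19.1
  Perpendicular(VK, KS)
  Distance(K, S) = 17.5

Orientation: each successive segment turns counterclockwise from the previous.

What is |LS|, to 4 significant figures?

6.650

L is at the origin; LM runs at 99.3° with length 25.9, so M = (-4.186, 25.56). ∠LMN = 36.4° gives MN at -117.1° from the x-axis; with |MN| = 25.8, N = (-15.94, 2.592). ∠MNE = 101.4° gives NE at -38.50° from the x-axis; with |NE| = 28.1, E = (6.053, -14.90). ∠NEV = 88.8° gives EV at 52.70° from the x-axis; with |EV| = 21.6, V = (19.14, 2.282). ∠EVK = 89.8° gives VK at 142.9° from the x-axis; with |VK| = 19.1, K = (3.908, 13.80). VK ⟂ KS, so KS runs at -127.1°; with |KS| = 17.5, S = (-6.648, -0.1548). Then |LS| = |S − L| = 6.650.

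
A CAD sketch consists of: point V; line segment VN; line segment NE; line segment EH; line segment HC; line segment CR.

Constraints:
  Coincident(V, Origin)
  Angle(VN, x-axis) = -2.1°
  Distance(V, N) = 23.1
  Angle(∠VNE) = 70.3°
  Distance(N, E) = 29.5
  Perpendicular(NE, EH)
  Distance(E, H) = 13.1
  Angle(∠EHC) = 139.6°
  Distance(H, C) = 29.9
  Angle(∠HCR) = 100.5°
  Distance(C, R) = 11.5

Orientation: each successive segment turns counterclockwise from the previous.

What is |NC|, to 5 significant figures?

37.271

NE is perpendicular to EH, so EH runs at -162.40°; with |EH| = 13.1, H = (1.6778, 23.312). ∠EHC = 139.6° gives HC at -122.00° from the x-axis; with |HC| = 29.9, C = (-14.167, -2.0450). Then |NC| = |C − N| = 37.271.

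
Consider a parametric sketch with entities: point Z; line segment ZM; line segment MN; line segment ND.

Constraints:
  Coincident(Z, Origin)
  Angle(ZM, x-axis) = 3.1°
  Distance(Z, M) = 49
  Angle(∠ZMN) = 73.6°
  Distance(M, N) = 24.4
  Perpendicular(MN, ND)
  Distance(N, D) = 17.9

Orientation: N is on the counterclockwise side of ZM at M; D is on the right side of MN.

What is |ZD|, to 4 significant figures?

65.76

Z is at the origin; ZM runs at 3.1° with length 49.0, so M = 49.0·(cos 3.1°, sin 3.1°) = (48.93, 2.650). ∠ZMN = 73.6°, so MN runs at 3.1° + (180° − 73.6°) = 109.5° from the x-axis; with |MN| = 24.4, N = M + 24.4·(cos 109.5°, sin 109.5°) = (40.78, 25.65). MN is perpendicular to ND; with |ND| = 17.9 on the right of MN, D = N + 17.9·(0.9426, 0.3338) = (57.66, 31.63). Then |ZD| = |D − Z| = 65.76.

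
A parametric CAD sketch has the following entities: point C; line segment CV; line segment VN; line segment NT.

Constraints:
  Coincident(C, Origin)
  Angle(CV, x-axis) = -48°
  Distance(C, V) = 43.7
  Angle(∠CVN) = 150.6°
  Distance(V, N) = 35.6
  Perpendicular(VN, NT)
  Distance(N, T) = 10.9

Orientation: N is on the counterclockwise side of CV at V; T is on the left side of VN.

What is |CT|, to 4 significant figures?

74.42

C is at the origin; CV runs at -48.0° with length 43.7, so V = 43.7·(cos -48.0°, sin -48.0°) = (29.24, -32.48). ∠CVN = 150.6°, so VN runs at -48.0° + (180° − 150.6°) = -18.60° from the x-axis; with |VN| = 35.6, N = V + 35.6·(cos -18.60°, sin -18.60°) = (62.98, -43.83). The perpendicularity gives NT at right angles to VN; with |NT| = 10.9 on the left of VN, T = N + 10.9·(0.3190, 0.9478) = (66.46, -33.50). Then |CT| = |T − C| = 74.42.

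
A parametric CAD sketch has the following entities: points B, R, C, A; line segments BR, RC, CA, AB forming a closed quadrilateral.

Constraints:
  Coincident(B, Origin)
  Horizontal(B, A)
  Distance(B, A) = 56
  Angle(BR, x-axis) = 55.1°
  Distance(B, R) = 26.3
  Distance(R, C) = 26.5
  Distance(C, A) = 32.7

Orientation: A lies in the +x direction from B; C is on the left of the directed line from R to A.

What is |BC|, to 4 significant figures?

49.74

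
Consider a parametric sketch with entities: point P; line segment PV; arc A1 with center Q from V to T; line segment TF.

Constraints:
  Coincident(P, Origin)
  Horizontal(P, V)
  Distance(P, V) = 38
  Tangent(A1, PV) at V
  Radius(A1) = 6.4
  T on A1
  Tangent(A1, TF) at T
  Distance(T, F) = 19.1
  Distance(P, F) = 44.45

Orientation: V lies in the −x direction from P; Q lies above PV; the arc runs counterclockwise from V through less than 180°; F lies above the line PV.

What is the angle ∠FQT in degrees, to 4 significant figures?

71.48°

P is at the origin; PV is horizontal with |PV| = 38.0 and V on the −x side, so V = (-38.00, 0.000). A1 meets PV tangentially, so QV is at right angles to PV, so Q = V + (0, 6.4) = (-38.00, 6.400). Since QT ⟂ TF (tangency), |QF| = √(6.4² + 19.1²) = 20.14 regardless of where T sits on A1. So F lies on both circle(P, 44.45) and circle(Q, 20.14); the above-PV intersection is F = (-35.75, 26.42). T is the foot of the tangent from F: T = (-31.74, 7.742).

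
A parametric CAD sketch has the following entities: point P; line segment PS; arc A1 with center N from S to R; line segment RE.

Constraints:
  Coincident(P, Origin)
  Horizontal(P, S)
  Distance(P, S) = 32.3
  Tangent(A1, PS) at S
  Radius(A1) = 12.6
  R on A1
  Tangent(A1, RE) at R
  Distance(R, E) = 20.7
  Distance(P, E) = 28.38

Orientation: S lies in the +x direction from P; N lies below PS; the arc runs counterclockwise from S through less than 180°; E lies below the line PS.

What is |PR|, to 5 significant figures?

22.132

P is at the origin; PS is horizontal with |PS| = 32.3 and S on the +x side, so S = (32.300, 0.0000). Tangency of A1 to PS means the radius NS is perpendicular to PS, so N = S + (0, -12.6) = (32.300, -12.600). Since NR ⟂ RE (tangency), |NE| = √(12.6² + 20.7²) = 24.233 regardless of where R sits on A1. So E lies on both circle(P, 28.38) and circle(N, 24.233); the below-PS intersection is E = (11.942, -25.745). R is the foot of the tangent from E: R = (20.958, -7.1119).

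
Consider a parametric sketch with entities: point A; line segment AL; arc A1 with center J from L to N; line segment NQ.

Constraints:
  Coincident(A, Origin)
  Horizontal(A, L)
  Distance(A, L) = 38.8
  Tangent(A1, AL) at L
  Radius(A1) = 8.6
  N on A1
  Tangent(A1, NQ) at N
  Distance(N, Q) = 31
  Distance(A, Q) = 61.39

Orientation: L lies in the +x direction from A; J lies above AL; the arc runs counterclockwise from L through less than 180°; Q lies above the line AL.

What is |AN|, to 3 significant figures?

48.2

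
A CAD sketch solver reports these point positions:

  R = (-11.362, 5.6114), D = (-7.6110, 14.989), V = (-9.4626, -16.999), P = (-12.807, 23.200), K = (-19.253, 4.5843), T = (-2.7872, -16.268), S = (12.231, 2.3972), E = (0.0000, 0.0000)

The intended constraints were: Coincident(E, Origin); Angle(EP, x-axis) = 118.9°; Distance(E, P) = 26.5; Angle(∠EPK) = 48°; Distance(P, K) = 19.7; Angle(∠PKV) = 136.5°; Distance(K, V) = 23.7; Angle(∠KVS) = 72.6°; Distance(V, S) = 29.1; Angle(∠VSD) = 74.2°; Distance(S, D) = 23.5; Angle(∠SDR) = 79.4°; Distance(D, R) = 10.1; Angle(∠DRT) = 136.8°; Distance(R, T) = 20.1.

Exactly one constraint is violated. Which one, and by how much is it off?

Distance(R, T) = 20.1 — off by 3.40.

E = (0.00, 0.00) ✓; EP at 118.9° ✓; |EP| = 26.50 ✓; ∠EPK = 48.00° ✓; |PK| = 19.70 ✓; ∠PKV = 136.5° ✓; |KV| = 23.70 ✓; ∠KVS = 72.60° ✓; |VS| = 29.10 ✓; ∠VSD = 74.20° ✓; |SD| = 23.50 ✓; ∠SDR = 79.40° ✓; |DR| = 10.10 ✓; ∠DRT = 136.8° ✓; |RT| = 23.50 ✗.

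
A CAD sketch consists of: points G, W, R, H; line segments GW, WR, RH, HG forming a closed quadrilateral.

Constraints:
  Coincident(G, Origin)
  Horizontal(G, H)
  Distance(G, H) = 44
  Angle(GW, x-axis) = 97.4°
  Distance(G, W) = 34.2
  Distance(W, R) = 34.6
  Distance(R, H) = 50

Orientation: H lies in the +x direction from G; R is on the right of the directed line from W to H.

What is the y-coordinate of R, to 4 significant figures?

-0.6482

Checks: |WR| = 34.60 ✓; |RH| = 50.00 ✓.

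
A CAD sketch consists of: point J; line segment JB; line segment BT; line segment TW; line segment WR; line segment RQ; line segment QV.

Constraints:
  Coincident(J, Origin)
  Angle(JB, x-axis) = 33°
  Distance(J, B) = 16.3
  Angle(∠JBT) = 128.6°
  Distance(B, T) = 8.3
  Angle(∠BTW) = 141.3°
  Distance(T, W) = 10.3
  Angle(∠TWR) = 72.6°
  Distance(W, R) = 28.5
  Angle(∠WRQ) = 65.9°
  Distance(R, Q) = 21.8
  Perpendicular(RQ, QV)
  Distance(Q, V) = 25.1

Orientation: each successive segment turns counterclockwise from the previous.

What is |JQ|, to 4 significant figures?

11.92

∠TWR = 72.6° gives WR at -129.5° from the x-axis; with |WR| = 28.5, R = (-9.273, 3.775). ∠WRQ = 65.9° gives RQ at -15.40° from the x-axis; with |RQ| = 21.8, Q = (11.74, -2.014). Then |JQ| = |Q − J| = 11.92.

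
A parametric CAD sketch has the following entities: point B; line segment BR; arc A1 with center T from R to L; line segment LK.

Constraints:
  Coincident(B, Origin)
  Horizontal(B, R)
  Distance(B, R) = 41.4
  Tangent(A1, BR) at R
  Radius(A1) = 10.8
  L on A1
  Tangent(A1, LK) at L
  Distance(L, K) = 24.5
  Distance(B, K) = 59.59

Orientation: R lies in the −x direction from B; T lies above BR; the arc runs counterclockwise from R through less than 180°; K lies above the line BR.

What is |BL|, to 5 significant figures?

36.746

B is at the origin; BR is horizontal with |BR| = 41.4 and R on the −x side, so R = (-41.400, 0.0000). Since A1 is tangent to BR there, TR ⟂ BR, so T = R + (0, 10.8) = (-41.400, 10.800). Since TL ⟂ LK (tangency), |TK| = √(10.8² + 24.5²) = 26.775 regardless of where L sits on A1. So K lies on both circle(B, 59.59) and circle(T, 26.775); the above-BR intersection is K = (-46.671, 37.051). L is the foot of the tangent from K: L = (-32.569, 17.017).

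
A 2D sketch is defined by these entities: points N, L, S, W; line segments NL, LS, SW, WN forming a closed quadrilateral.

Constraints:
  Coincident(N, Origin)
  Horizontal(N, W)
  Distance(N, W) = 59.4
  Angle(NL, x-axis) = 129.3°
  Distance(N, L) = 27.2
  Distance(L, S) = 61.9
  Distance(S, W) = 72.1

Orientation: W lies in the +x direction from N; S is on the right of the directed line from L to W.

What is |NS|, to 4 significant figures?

38.81

N is at the origin; NW is horizontal with |NW| = 59.4 and W in +x, so W = (59.4, 0). NL runs at 129.3° with |NL| = 27.2, so L = (-17.23, 21.05). S is determined by |LS| = 61.9 and |SW| = 72.1 together: it lies at the intersection of circle(L, 61.9) and circle(W, 72.1). With |LW| = 79.47, the foot of the radical line on LW is 31.13 from L and the perpendicular offset is √(61.9² − 31.13²) = 53.50. Taking the right-of-LW solution: S = (-1.378, -38.79).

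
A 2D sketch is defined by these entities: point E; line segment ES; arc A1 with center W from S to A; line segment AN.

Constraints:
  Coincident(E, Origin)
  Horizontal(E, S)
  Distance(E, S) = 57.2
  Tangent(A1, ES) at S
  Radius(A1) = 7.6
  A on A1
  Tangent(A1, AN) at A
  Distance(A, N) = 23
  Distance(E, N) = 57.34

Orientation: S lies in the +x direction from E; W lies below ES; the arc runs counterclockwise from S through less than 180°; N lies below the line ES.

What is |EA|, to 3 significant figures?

50.1

Checks: ∠(WS, SE) = 90.00° ✓; |WS| = 7.600 ✓; |WA| = 7.600 ✓; ∠(WA, AN) = 90.00° ✓; |AN| = 23.00 ✓; |EN| = 57.34 ✓.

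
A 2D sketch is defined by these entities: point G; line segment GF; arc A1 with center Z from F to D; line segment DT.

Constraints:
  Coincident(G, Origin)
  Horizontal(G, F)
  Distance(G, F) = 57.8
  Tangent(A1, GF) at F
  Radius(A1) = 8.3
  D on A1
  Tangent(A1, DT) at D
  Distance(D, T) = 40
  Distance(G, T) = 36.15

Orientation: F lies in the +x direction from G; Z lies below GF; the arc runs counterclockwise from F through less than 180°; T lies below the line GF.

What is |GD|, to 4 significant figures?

52.36

Checks: |GF| = 57.80 ✓; ∠(ZF, FG) = 90.00° ✓; |ZD| = 8.300 ✓; ∠(ZD, DT) = 90.00° ✓; |DT| = 40.00 ✓; |GT| = 36.15 ✓.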